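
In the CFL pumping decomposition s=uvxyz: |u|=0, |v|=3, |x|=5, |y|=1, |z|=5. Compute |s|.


|s| = |u| + |v| + |x| + |y| + |z|
= 0 + 3 + 5 + 1 + 5
= 3 + 5 + 6
= 8 + 6
= 14

14


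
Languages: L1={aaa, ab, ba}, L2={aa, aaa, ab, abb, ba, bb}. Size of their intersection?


L1 = {aaa, ab, ba}
L2 = {aa, aaa, ab, abb, ba, bb}
Checking each string in L1 against L2:
  'aaa': in L2? Yes
  'ab': in L2? Yes
  'ba': in L2? Yes
Intersection = {aaa, ab, ba}
|L1 ∩ L2| = 3

3


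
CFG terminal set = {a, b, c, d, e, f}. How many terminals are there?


Terminal symbols: a, b, c, d, e, f
Counting each: a (#1), b (#2), c (#3), d (#4), e (#5), f (#6)
Total = 6

6


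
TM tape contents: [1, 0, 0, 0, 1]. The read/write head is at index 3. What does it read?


Tape: [1, 0, 0, 0, 1]
Positions: 0 1 2 3 4
Values:    1 0 0 0 1
Head at position 3
tape[3] = 0

0


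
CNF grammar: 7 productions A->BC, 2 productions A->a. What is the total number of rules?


CNF allows two rule forms:
  A -> BC (binary): 7 rules
  A -> a (terminal): 2 rules
Total = 7 + 2 = 9

9


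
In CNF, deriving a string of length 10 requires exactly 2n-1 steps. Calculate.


Chomsky Normal Form derivation:
String length n = 10
Each step either:
  - Splits a nonterminal into two (n-1 such steps)
  - Converts a nonterminal to terminal (n such steps)
Total = (n-1) + n = 2n - 1
= 2(10) - 1
= 20 - 1
= 19

19


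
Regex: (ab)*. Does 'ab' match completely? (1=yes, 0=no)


Pattern: (ab)*
String: 'ab'
Pattern requires: zero or more repetitions of 'ab'
Pairs: ['ab']
All pairs are 'ab'? Yes
Result: 1

1


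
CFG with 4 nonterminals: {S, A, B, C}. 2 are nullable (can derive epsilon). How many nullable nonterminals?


Nonterminals: {S, A, B, C}
A nonterminal is nullable if it can derive epsilon
Counting nullable nonterminals: 2
Total nullable = 2

2


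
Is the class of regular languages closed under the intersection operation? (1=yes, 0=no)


Regular languages are closed under:
- Union (DFA product construction)
- Intersection (DFA product construction)
- Complement (swap accept/reject states)
- Concatenation (NFA construction)
- Kleene star (NFA construction)
intersection is in this list
Therefore: closed

1


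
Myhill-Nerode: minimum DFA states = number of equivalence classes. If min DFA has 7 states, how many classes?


Myhill-Nerode theorem:
Number of equivalence classes = number of states in minimal DFA
Minimal DFA states = 7
Therefore equivalence classes = 7

7


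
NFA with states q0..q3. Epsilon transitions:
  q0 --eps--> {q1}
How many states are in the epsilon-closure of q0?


Starting from q0
Initialize closure = {q0}
Follow epsilon from q0 -> add q1
Final closure: {q0, q1}
Size = 2

2


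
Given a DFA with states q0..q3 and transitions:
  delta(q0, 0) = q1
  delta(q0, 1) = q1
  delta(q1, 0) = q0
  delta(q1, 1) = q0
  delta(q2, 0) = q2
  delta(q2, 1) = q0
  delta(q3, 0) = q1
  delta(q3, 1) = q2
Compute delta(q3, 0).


Looking up transition function:
delta(q3, 0) in the table
Row: q3, Column: 0
Result: q1

q1


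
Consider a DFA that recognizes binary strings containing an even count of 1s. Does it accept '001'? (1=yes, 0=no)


DFA has 2 states: q_even (start, accept=yes) and q_odd
Processing string '001' character by character:
  Position 0: read '0', 1-count=0 -> q_even (no change)
  Position 1: read '0', 1-count=0 -> q_even (no change)
  Position 2: read '1', 1-count=1 -> q_odd
Final state: q_odd, total 1s = 1 (odd); the DFA requires an even count -> reject

0


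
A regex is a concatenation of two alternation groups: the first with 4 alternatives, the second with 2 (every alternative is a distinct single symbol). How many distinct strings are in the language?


First group: 4 alternatives
Second group: 2 alternatives
Concatenation: each choice from group 1 pairs with each from group 2
Total = 4 x 2 = 8

8


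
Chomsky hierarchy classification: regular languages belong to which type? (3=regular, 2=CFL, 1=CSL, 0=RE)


Chomsky hierarchy levels:
  Type 3: Regular (DFA/NFA/regex)
  Type 2: Context-free (PDA)
  Type 1: Context-sensitive
  Type 0: Recursively enumerable (TM)
'regular' corresponds to Type 3

3


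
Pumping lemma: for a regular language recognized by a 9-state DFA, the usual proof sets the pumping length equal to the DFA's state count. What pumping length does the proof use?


Pumping lemma for regular languages (standard proof):
Take p = |Q|, the number of DFA states.
Any string of length >= |Q| passes through |Q|+1 states while reading its first |Q| symbols,
so by pigeonhole some state repeats, giving the loop that can be pumped.
Here |Q| = 9
Therefore the proof uses p = 9

9


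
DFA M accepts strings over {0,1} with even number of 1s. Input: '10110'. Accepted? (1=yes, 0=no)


DFA has 2 states: q_even (start, accept=yes) and q_odd
Processing string '10110' character by character:
  Position 0: read '1', 1-count=1 -> q_odd
  Position 1: read '0', 1-count=1 -> q_odd (no change)
  Position 2: read '1', 1-count=2 -> q_even
  Position 3: read '1', 1-count=3 -> q_odd
  Position 4: read '0', 1-count=3 -> q_odd (no change)
Final state: q_odd, total 1s = 3 (odd); the DFA requires an even count -> reject

0


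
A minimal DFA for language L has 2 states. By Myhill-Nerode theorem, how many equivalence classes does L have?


Myhill-Nerode theorem:
Number of equivalence classes = number of states in minimal DFA
Minimal DFA states = 2
Therefore equivalence classes = 2

2


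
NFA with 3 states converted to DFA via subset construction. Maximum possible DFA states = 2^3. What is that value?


NFA has 3 states
Subset construction: each DFA state = subset of NFA states
Maximum subsets = 2^3
2^3 = 8

8


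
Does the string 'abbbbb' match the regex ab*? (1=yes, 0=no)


Pattern: ab*
String: 'abbbbb'
Pattern requires: exactly one 'a' followed by zero or more 'b's
First char is 'a' -> OK
Rest 'bbbbb': all b's? Yes
Result: 1

1


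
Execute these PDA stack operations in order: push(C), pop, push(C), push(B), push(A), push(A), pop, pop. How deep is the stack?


Tracing stack operations:
  push(C) -> stack = [C], depth=1
  pop -> removed C, stack = [], depth=0
  push(C) -> stack = [C], depth=1
  push(B) -> stack = [C,B], depth=2
  push(A) -> stack = [C,B,A], depth=3
  push(A) -> stack = [C,B,A,A], depth=4
  pop -> removed A, stack = [C,B,A], depth=3
  pop -> removed A, stack = [C,B], depth=2
Final depth = 2

2


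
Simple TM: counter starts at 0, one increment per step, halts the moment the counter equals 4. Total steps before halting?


Counter starts at 0. Counting sequence:
  Step 1: counter = 1
  Step 2: counter = 2
  Step 3: counter = 3
  Step 4: counter = 4
Counter reached 4 -> halt
Total steps = 4

4


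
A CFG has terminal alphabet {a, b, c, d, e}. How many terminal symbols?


Terminal symbols: a, b, c, d, e
Counting each: a (#1), b (#2), c (#3), d (#4), e (#5)
Total = 5

5


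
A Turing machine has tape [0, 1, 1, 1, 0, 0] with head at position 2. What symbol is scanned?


Tape: [0, 1, 1, 1, 0, 0]
Positions: 0 1 2 3 4 5
Values:    0 1 1 1 0 0
Head at position 2
tape[2] = 1

1


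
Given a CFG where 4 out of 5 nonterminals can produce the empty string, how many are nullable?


Nonterminals: {S, A, B, C, D}
A nonterminal is nullable if it can derive epsilon
Counting nullable nonterminals: 4
Total nullable = 4

4


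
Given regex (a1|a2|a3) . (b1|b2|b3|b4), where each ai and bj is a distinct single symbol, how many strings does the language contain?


First group: 3 alternatives
Second group: 4 alternatives
Concatenation: each choice from group 1 pairs with each from group 2
Total = 3 x 4 = 12

12


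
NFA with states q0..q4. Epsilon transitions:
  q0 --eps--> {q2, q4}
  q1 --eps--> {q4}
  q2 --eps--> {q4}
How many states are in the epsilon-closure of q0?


Starting from q0
Initialize closure = {q0}
Follow epsilon from q0 -> add q2
Follow epsilon from q0 -> add q4
Final closure: {q0, q2, q4}
Size = 3

3


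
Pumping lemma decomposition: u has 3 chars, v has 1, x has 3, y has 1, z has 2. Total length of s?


|s| = |u| + |v| + |x| + |y| + |z|
= 3 + 1 + 3 + 1 + 2
= 4 + 3 + 3
= 7 + 3
= 10

10


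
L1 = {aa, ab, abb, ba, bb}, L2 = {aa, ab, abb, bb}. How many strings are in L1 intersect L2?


L1 = {aa, ab, abb, ba, bb}
L2 = {aa, ab, abb, bb}
Checking each string in L1 against L2:
  'aa': in L2? Yes
  'ab': in L2? Yes
  'abb': in L2? Yes
  'ba': in L2? No
  'bb': in L2? Yes
Intersection = {aa, ab, abb, bb}
|L1 ∩ L2| = 4

4


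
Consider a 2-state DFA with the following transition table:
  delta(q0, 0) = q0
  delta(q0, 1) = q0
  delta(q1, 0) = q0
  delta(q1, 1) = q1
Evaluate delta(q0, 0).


Looking up transition function:
delta(q0, 0) in the table
Row: q0, Column: 0
Result: q0

q0


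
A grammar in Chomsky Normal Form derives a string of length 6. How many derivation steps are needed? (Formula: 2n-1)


Chomsky Normal Form derivation:
String length n = 6
Each step either:
  - Splits a nonterminal into two (n-1 such steps)
  - Converts a nonterminal to terminal (n such steps)
Total = (n-1) + n = 2n - 1
= 2(6) - 1
= 12 - 1
= 11

11


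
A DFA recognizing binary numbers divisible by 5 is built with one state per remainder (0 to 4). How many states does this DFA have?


Divisibility by 5 is tracked via the remainder mod 5: 0, 1, ..., 4
The construction assigns one state to each remainder
Number of remainders = 5

5


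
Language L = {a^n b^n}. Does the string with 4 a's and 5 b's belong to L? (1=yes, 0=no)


Language requires equal numbers of a's and b's
PDA pushes for each 'a', pops for each 'b'
Number of a's = 4
Number of b's = 5
4 != 5 -> Reject

0


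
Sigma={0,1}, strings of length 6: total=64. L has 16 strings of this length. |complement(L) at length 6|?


Alphabet: {0,1}
String length: 6
Total strings of length 6 = 2^6 = 64
Strings in L = 16
Complement = total - |L|
= 64 - 16
= 48

48


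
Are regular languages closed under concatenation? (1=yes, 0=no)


Regular languages are closed under:
- Union (DFA product construction)
- Intersection (DFA product construction)
- Complement (swap accept/reject states)
- Concatenation (NFA construction)
- Kleene star (NFA construction)
concatenation is in this list
Therefore: closed

1


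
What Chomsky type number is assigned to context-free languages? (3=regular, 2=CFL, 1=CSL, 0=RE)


Chomsky hierarchy levels:
  Type 3: Regular (DFA/NFA/regex)
  Type 2: Context-free (PDA)
  Type 1: Context-sensitive
  Type 0: Recursively enumerable (TM)
'context-free' corresponds to Type 2

2


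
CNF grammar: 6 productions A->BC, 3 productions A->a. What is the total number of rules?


CNF allows two rule forms:
  A -> BC (binary): 6 rules
  A -> a (terminal): 3 rules
Total = 6 + 3 = 9

9


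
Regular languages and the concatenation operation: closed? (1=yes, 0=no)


Regular languages are closed under all standard operations:
- Union: Yes (product construction)
- Intersection: Yes (product construction)
- Complement: Yes (swap accept/reject)
- Concatenation: Yes (NFA construction)
Operation: concatenation -> Closed

1


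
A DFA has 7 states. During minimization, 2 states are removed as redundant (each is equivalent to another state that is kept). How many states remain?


Original DFA: 7 states
Redundant states removed: 2
Minimized states = original - removed
= 7 - 2
= 5

5


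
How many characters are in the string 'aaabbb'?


String: 'aaabbb'
Counting characters:
  'a' appears 3 time(s)
  'b' appears 3 time(s)
Total length = 3 + 3 = 6

6


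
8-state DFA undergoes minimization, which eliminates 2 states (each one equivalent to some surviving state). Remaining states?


Original DFA: 8 states
Redundant states removed: 2
Minimized states = original - removed
= 8 - 2
= 6

6


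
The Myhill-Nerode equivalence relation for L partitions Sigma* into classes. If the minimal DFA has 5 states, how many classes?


Myhill-Nerode theorem:
Number of equivalence classes = number of states in minimal DFA
Minimal DFA states = 5
Therefore equivalence classes = 5

5


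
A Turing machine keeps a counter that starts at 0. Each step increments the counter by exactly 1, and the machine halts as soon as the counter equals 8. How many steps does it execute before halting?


Counter starts at 0. Counting sequence:
  Step 1: counter = 1
  Step 2: counter = 2
  Step 3: counter = 3
  Step 4: counter = 4
  Step 5: counter = 5
  Step 6: counter = 6
  Step 7: counter = 7
  Step 8: counter = 8
Counter reached 8 -> halt
Total steps = 8

8


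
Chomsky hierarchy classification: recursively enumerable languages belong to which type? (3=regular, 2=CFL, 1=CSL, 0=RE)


Chomsky hierarchy levels:
  Type 3: Regular (DFA/NFA/regex)
  Type 2: Context-free (PDA)
  Type 1: Context-sensitive
  Type 0: Recursively enumerable (TM)
'recursively enumerable' corresponds to Type 0

0


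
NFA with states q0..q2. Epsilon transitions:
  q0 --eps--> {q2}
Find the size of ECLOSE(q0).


Starting from q0
Initialize closure = {q0}
Follow epsilon from q0 -> add q2
Final closure: {q0, q2}
Size = 2

2


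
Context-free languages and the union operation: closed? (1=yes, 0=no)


CFL closure properties:
  Closed under: union, concatenation, Kleene star
  NOT closed under: intersection, complement
Operation 'union' is in closed list -> Yes (closed)

1


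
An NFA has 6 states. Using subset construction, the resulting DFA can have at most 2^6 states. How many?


NFA has 6 states
Subset construction: each DFA state = subset of NFA states
Maximum subsets = 2^6
2^6 = 64

64


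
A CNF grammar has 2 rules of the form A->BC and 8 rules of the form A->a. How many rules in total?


CNF allows two rule forms:
  A -> BC (binary): 2 rules
  A -> a (terminal): 8 rules
Total = 2 + 8 = 10

10


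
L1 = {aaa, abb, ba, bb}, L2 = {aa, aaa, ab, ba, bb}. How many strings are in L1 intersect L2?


L1 = {aaa, abb, ba, bb}
L2 = {aa, aaa, ab, ba, bb}
Checking each string in L1 against L2:
  'aaa': in L2? Yes
  'abb': in L2? No
  'ba': in L2? Yes
  'bb': in L2? Yes
Intersection = {aaa, ba, bb}
|L1 ∩ L2| = 3

3


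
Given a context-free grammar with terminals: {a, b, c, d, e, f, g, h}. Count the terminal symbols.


Terminal symbols: a, b, c, d, e, f, g, h
Counting each: a (#1), b (#2), c (#3), d (#4), e (#5), f (#6), g (#7), h (#8)
Total = 8

8


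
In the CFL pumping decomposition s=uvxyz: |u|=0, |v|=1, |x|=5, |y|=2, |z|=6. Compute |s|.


|s| = |u| + |v| + |x| + |y| + |z|
= 0 + 1 + 5 + 2 + 6
= 1 + 5 + 8
= 6 + 8
= 14

14


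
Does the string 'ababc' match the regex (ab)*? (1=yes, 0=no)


Pattern: (ab)*
String: 'ababc'
Pattern requires: zero or more repetitions of 'ab'
Length 5 is odd -> cannot be (ab)* -> no match
Result: 0

0


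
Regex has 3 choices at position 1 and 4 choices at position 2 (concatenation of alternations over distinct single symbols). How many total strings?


First group: 3 alternatives
Second group: 4 alternatives
Concatenation: each choice from group 1 pairs with each from group 2
Total = 3 x 4 = 12

12


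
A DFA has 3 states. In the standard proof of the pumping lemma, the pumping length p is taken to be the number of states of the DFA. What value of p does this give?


Pumping lemma for regular languages (standard proof):
Take p = |Q|, the number of DFA states.
Any string of length >= |Q| passes through |Q|+1 states while reading its first |Q| symbols,
so by pigeonhole some state repeats, giving the loop that can be pumped.
Here |Q| = 3
Therefore the proof uses p = 3

3


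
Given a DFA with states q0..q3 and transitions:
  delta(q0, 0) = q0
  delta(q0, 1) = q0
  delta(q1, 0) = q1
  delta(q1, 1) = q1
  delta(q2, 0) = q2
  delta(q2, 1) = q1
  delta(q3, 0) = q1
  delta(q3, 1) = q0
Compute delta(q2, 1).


Looking up transition function:
delta(q2, 1) in the table
Row: q2, Column: 1
Result: q1

q1


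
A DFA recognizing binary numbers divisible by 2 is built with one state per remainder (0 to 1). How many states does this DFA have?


Divisibility by 2 is tracked via the remainder mod 2: 0, 1, ..., 1
The construction assigns one state to each remainder
Number of remainders = 2

2


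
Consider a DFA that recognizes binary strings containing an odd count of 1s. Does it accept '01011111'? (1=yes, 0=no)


DFA has 2 states: q_even (start, accept=no) and q_odd
Processing string '01011111' character by character:
  Position 0: read '0', 1-count=0 -> q_even (no change)
  Position 1: read '1', 1-count=1 -> q_odd
  Position 2: read '0', 1-count=1 -> q_odd (no change)
  Position 3: read '1', 1-count=2 -> q_even
  Position 4: read '1', 1-count=3 -> q_odd
  Position 5: read '1', 1-count=4 -> q_even
  Position 6: read '1', 1-count=5 -> q_odd
  Position 7: read '1', 1-count=6 -> q_even
Final state: q_even, total 1s = 6 (even); the DFA requires an odd count -> reject

0


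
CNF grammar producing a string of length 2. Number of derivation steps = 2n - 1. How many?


Chomsky Normal Form derivation:
String length n = 2
Each step either:
  - Splits a nonterminal into two (n-1 such steps)
  - Converts a nonterminal to terminal (n such steps)
Total = (n-1) + n = 2n - 1
= 2(2) - 1
= 4 - 1
= 3

3


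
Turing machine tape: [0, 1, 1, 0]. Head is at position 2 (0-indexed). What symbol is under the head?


Tape: [0, 1, 1, 0]
Positions: 0 1 2 3
Values:    0 1 1 0
Head at position 2
tape[2] = 1

1


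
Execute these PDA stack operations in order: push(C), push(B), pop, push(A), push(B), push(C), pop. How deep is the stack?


Tracing stack operations:
  push(C) -> stack = [C], depth=1
  push(B) -> stack = [C,B], depth=2
  pop -> removed B, stack = [C], depth=1
  push(A) -> stack = [C,A], depth=2
  push(B) -> stack = [C,A,B], depth=3
  push(C) -> stack = [C,A,B,C], depth=4
  pop -> removed C, stack = [C,A,B], depth=3
Final depth = 3

3


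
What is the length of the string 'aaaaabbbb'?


String: 'aaaaabbbb'
Counting characters:
  'a' appears 5 time(s)
  'b' appears 4 time(s)
Total length = 5 + 4 = 9

9


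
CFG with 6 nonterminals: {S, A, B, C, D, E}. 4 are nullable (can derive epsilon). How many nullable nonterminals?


Nonterminals: {S, A, B, C, D, E}
A nonterminal is nullable if it can derive epsilon
Counting nullable nonterminals: 4
Total nullable = 4

4


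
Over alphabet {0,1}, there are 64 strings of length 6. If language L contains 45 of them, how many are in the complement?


Alphabet: {0,1}
String length: 6
Total strings of length 6 = 2^6 = 64
Strings in L = 45
Complement = total - |L|
= 64 - 45
= 19

19


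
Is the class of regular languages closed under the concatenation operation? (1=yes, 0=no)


Regular languages are closed under:
- Union (DFA product construction)
- Intersection (DFA product construction)
- Complement (swap accept/reject states)
- Concatenation (NFA construction)
- Kleene star (NFA construction)
concatenation is in this list
Therefore: closed

1


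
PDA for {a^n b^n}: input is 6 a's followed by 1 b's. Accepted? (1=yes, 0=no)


Language requires equal numbers of a's and b's
PDA pushes for each 'a', pops for each 'b'
Number of a's = 6
Number of b's = 1
6 != 1 -> Reject

0


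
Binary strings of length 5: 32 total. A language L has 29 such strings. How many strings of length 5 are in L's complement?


Alphabet: {0,1}
String length: 5
Total strings of length 5 = 2^5 = 32
Strings in L = 29
Complement = total - |L|
= 32 - 29
= 3

3


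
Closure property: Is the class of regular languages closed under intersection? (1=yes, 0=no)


Regular languages are closed under all standard operations:
- Union: Yes (product construction)
- Intersection: Yes (product construction)
- Complement: Yes (swap accept/reject)
- Concatenation: Yes (NFA construction)
Operation: intersection -> Closed

1


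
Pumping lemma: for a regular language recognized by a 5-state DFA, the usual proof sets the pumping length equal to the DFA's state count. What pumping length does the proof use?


Pumping lemma for regular languages (standard proof):
Take p = |Q|, the number of DFA states.
Any string of length >= |Q| passes through |Q|+1 states while reading its first |Q| symbols,
so by pigeonhole some state repeats, giving the loop that can be pumped.
Here |Q| = 5
Therefore the proof uses p = 5

5


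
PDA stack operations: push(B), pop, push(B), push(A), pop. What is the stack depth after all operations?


Tracing stack operations:
  push(B) -> stack = [B], depth=1
  pop -> removed B, stack = [], depth=0
  push(B) -> stack = [B], depth=1
  push(A) -> stack = [B,A], depth=2
  pop -> removed A, stack = [B], depth=1
Final depth = 1

1


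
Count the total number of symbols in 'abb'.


String: 'abb'
Counting characters:
  'a' appears 1 time(s)
  'b' appears 2 time(s)
Total length = 1 + 2 = 3

3


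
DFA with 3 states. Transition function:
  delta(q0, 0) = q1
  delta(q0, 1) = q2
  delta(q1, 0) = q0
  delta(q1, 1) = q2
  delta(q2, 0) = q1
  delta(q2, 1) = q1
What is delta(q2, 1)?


Looking up transition function:
delta(q2, 1) in the table
Row: q2, Column: 1
Result: q1

q1


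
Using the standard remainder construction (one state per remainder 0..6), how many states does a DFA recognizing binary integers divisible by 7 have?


Divisibility by 7 is tracked via the remainder mod 7: 0, 1, ..., 6
The construction assigns one state to each remainder
Number of remainders = 7

7


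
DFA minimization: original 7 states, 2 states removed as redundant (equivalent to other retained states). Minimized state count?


Original DFA: 7 states
Redundant states removed: 2
Minimized states = original - removed
= 7 - 2
= 5

5


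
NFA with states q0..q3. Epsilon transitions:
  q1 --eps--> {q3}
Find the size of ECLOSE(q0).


Starting from q0
Initialize closure = {q0}
q0 has no outgoing epsilon transitions -> nothing to add
Final closure: {q0}
Size = 1

1


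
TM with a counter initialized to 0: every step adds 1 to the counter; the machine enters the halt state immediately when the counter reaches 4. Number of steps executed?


Counter starts at 0. Counting sequence:
  Step 1: counter = 1
  Step 2: counter = 2
  Step 3: counter = 3
  Step 4: counter = 4
Counter reached 4 -> halt
Total steps = 4

4


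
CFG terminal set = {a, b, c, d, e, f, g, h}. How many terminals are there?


Terminal symbols: a, b, c, d, e, f, g, h
Counting each: a (#1), b (#2), c (#3), d (#4), e (#5), f (#6), g (#7), h (#8)
Total = 8

8


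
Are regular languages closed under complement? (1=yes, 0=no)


Regular languages are closed under:
- Union (DFA product construction)
- Intersection (DFA product construction)
- Complement (swap accept/reject states)
- Concatenation (NFA construction)
- Kleene star (NFA construction)
complement is in this list
Therefore: closed

1


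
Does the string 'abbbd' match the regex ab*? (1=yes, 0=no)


Pattern: ab*
String: 'abbbd'
Pattern requires: exactly one 'a' followed by zero or more 'b's
First char is 'a' -> OK
Rest 'bbbd': all b's? No
Result: 0

0


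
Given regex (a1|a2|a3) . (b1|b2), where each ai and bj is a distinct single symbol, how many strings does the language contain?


First group: 3 alternatives
Second group: 2 alternatives
Concatenation: each choice from group 1 pairs with each from group 2
Total = 3 x 2 = 6

6


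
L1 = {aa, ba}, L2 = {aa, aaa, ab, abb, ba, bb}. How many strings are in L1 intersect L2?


L1 = {aa, ba}
L2 = {aa, aaa, ab, abb, ba, bb}
Checking each string in L1 against L2:
  'aa': in L2? Yes
  'ba': in L2? Yes
Intersection = {aa, ba}
|L1 ∩ L2| = 2

2


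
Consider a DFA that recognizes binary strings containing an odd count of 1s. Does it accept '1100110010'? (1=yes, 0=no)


DFA has 2 states: q_even (start, accept=no) and q_odd
Processing string '1100110010' character by character:
  Position 0: read '1', 1-count=1 -> q_odd
  Position 1: read '1', 1-count=2 -> q_even
  Position 2: read '0', 1-count=2 -> q_even (no change)
  Position 3: read '0', 1-count=2 -> q_even (no change)
  Position 4: read '1', 1-count=3 -> q_odd
  Position 5: read '1', 1-count=4 -> q_even
  Position 6: read '0', 1-count=4 -> q_even (no change)
  Position 7: read '0', 1-count=4 -> q_even (no change)
  Position 8: read '1', 1-count=5 -> q_odd
  Position 9: read '0', 1-count=5 -> q_odd (no change)
Final state: q_odd, total 1s = 5 (odd); the DFA requires an odd count -> accept

1


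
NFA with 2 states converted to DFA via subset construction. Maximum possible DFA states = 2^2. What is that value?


NFA has 2 states
Subset construction: each DFA state = subset of NFA states
Maximum subsets = 2^2
2^2 = 4

4


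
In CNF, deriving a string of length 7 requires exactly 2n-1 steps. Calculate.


Chomsky Normal Form derivation:
String length n = 7
Each step either:
  - Splits a nonterminal into two (n-1 such steps)
  - Converts a nonterminal to terminal (n such steps)
Total = (n-1) + n = 2n - 1
= 2(7) - 1
= 14 - 1
= 13

13


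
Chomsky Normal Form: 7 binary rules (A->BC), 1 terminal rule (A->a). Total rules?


CNF allows two rule forms:
  A -> BC (binary): 7 rules
  A -> a (terminal): 1 rule
Total = 7 + 1 = 8

8


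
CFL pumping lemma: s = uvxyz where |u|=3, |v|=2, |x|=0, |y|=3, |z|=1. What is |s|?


|s| = |u| + |v| + |x| + |y| + |z|
= 3 + 2 + 0 + 3 + 1
= 5 + 0 + 4
= 5 + 4
= 9

9


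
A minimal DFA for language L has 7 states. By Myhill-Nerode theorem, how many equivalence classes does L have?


Myhill-Nerode theorem:
Number of equivalence classes = number of states in minimal DFA
Minimal DFA states = 7
Therefore equivalence classes = 7

7


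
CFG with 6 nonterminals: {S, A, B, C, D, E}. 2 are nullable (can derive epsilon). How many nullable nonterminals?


Nonterminals: {S, A, B, C, D, E}
A nonterminal is nullable if it can derive epsilon
Counting nullable nonterminals: 2
Total nullable = 2

2


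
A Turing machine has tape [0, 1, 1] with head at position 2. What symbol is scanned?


Tape: [0, 1, 1]
Positions: 0 1 2
Values:    0 1 1
Head at position 2
tape[2] = 1

1


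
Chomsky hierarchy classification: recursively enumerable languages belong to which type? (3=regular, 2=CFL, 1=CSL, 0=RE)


Chomsky hierarchy levels:
  Type 3: Regular (DFA/NFA/regex)
  Type 2: Context-free (PDA)
  Type 1: Context-sensitive
  Type 0: Recursively enumerable (TM)
'recursively enumerable' corresponds to Type 0

0


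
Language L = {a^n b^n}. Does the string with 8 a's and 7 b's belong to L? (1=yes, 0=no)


Language requires equal numbers of a's and b's
PDA pushes for each 'a', pops for each 'b'
Number of a's = 8
Number of b's = 7
8 != 7 -> Reject

0


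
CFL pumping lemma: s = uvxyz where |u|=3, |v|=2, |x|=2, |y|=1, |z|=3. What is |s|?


|s| = |u| + |v| + |x| + |y| + |z|
= 3 + 2 + 2 + 1 + 3
= 5 + 2 + 4
= 7 + 4
= 11

11


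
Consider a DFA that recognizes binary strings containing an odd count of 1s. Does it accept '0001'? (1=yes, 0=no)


DFA has 2 states: q_even (start, accept=no) and q_odd
Processing string '0001' character by character:
  Position 0: read '0', 1-count=0 -> q_even (no change)
  Position 1: read '0', 1-count=0 -> q_even (no change)
  Position 2: read '0', 1-count=0 -> q_even (no change)
  Position 3: read '1', 1-count=1 -> q_odd
Final state: q_odd, total 1s = 1 (odd); the DFA requires an odd count -> accept

1


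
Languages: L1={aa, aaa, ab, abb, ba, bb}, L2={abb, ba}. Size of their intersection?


L1 = {aa, aaa, ab, abb, ba, bb}
L2 = {abb, ba}
Checking each string in L1 against L2:
  'aa': in L2? No
  'aaa': in L2? No
  'ab': in L2? No
  'abb': in L2? Yes
  'ba': in L2? Yes
  'bb': in L2? No
Intersection = {abb, ba}
|L1 ∩ L2| = 2

2


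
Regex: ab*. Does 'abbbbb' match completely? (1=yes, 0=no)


Pattern: ab*
String: 'abbbbb'
Pattern requires: exactly one 'a' followed by zero or more 'b's
First char is 'a' -> OK
Rest 'bbbbb': all b's? Yes
Result: 1

1


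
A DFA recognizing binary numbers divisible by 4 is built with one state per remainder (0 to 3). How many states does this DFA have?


Divisibility by 4 is tracked via the remainder mod 4: 0, 1, ..., 3
The construction assigns one state to each remainder
Number of remainders = 4

4


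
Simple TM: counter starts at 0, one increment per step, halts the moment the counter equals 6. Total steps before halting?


Counter starts at 0. Counting sequence:
  Step 1: counter = 1
  Step 2: counter = 2
  Step 3: counter = 3
  Step 4: counter = 4
  Step 5: counter = 5
  Step 6: counter = 6
Counter reached 6 -> halt
Total steps = 6

6


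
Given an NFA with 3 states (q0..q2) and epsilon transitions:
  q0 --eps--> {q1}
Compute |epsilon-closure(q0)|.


Starting from q0
Initialize closure = {q0}
Follow epsilon from q0 -> add q1
Final closure: {q0, q1}
Size = 2

2


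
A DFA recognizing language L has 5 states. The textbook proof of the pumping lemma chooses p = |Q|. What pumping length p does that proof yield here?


Pumping lemma for regular languages (standard proof):
Take p = |Q|, the number of DFA states.
Any string of length >= |Q| passes through |Q|+1 states while reading its first |Q| symbols,
so by pigeonhole some state repeats, giving the loop that can be pumped.
Here |Q| = 5
Therefore the proof uses p = 5

5


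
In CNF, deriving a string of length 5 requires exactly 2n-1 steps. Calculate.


Chomsky Normal Form derivation:
String length n = 5
Each step either:
  - Splits a nonterminal into two (n-1 such steps)
  - Converts a nonterminal to terminal (n such steps)
Total = (n-1) + n = 2n - 1
= 2(5) - 1
= 10 - 1
= 9

9


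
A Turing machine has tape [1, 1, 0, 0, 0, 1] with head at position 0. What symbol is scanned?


Tape: [1, 1, 0, 0, 0, 1]
Positions: 0 1 2 3 4 5
Values:    1 1 0 0 0 1
Head at position 0
tape[0] = 1

1


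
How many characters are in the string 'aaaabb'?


String: 'aaaabb'
Counting characters:
  'a' appears 4 time(s)
  'b' appears 2 time(s)
Total length = 4 + 2 = 6

6


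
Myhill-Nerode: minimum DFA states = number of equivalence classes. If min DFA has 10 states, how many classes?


Myhill-Nerode theorem:
Number of equivalence classes = number of states in minimal DFA
Minimal DFA states = 10
Therefore equivalence classes = 10

10


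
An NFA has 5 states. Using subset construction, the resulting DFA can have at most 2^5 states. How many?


NFA has 5 states
Subset construction: each DFA state = subset of NFA states
Maximum subsets = 2^5
2^5 = 32

32


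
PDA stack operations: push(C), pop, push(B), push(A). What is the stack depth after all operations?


Tracing stack operations:
  push(C) -> stack = [C], depth=1
  pop -> removed C, stack = [], depth=0
  push(B) -> stack = [B], depth=1
  push(A) -> stack = [B,A], depth=2
Final depth = 2

2


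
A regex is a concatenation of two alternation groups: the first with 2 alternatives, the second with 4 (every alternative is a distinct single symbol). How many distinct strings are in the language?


First group: 2 alternatives
Second group: 4 alternatives
Concatenation: each choice from group 1 pairs with each from group 2
Total = 2 x 4 = 8

8


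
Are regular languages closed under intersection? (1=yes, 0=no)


Regular languages are closed under:
- Union (DFA product construction)
- Intersection (DFA product construction)
- Complement (swap accept/reject states)
- Concatenation (NFA construction)
- Kleene star (NFA construction)
intersection is in this list
Therefore: closed

1


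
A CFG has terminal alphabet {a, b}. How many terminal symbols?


Terminal symbols: a, b
Counting each: a (#1), b (#2)
Total = 2

2


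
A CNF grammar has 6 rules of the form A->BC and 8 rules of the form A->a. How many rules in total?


CNF allows two rule forms:
  A -> BC (binary): 6 rules
  A -> a (terminal): 8 rules
Total = 6 + 8 = 14

14


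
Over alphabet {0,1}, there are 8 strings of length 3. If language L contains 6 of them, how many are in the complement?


Alphabet: {0,1}
String length: 3
Total strings of length 3 = 2^3 = 8
Strings in L = 6
Complement = total - |L|
= 8 - 6
= 2

2


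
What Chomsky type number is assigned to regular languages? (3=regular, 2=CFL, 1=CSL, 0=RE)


Chomsky hierarchy levels:
  Type 3: Regular (DFA/NFA/regex)
  Type 2: Context-free (PDA)
  Type 1: Context-sensitive
  Type 0: Recursively enumerable (TM)
'regular' corresponds to Type 3

3


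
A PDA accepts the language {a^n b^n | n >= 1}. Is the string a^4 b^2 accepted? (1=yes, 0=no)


Language requires equal numbers of a's and b's
PDA pushes for each 'a', pops for each 'b'
Number of a's = 4
Number of b's = 2
4 != 2 -> Reject

0


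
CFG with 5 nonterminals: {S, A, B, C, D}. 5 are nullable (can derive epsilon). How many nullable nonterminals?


Nonterminals: {S, A, B, C, D}
A nonterminal is nullable if it can derive epsilon
Counting nullable nonterminals: 5
Total nullable = 5

5


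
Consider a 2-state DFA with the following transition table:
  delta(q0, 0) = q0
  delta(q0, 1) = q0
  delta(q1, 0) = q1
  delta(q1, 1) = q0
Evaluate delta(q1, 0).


Looking up transition function:
delta(q1, 0) in the table
Row: q1, Column: 0
Result: q1

q1


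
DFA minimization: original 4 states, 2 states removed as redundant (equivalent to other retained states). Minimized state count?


Original DFA: 4 states
Redundant states removed: 2
Minimized states = original - removed
= 4 - 2
= 2

2


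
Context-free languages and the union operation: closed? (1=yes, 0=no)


CFL closure properties:
  Closed under: union, concatenation, Kleene star
  NOT closed under: intersection, complement
Operation 'union' is in closed list -> Yes (closed)

1


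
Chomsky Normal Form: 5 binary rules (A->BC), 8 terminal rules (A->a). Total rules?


CNF allows two rule forms:
  A -> BC (binary): 5 rules
  A -> a (terminal): 8 rules
Total = 5 + 8 = 13

13


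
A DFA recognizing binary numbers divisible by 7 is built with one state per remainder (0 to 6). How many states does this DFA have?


Divisibility by 7 is tracked via the remainder mod 7: 0, 1, ..., 6
The construction assigns one state to each remainder
Number of remainders = 7

7


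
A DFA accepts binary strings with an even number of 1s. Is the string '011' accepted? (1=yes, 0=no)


DFA has 2 states: q_even (start, accept=yes) and q_odd
Processing string '011' character by character:
  Position 0: read '0', 1-count=0 -> q_even (no change)
  Position 1: read '1', 1-count=1 -> q_odd
  Position 2: read '1', 1-count=2 -> q_even
Final state: q_even, total 1s = 2 (even); the DFA requires an even count -> accept

1


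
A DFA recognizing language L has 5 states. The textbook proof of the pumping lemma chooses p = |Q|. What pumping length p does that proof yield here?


Pumping lemma for regular languages (standard proof):
Take p = |Q|, the number of DFA states.
Any string of length >= |Q| passes through |Q|+1 states while reading its first |Q| symbols,
so by pigeonhole some state repeats, giving the loop that can be pumped.
Here |Q| = 5
Therefore the proof uses p = 5

5


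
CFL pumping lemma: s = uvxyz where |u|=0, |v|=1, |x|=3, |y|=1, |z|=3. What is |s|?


|s| = |u| + |v| + |x| + |y| + |z|
= 0 + 1 + 3 + 1 + 3
= 1 + 3 + 4
= 4 + 4
= 8

8


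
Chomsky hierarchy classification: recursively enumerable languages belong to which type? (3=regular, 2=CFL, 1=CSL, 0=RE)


Chomsky hierarchy levels:
  Type 3: Regular (DFA/NFA/regex)
  Type 2: Context-free (PDA)
  Type 1: Context-sensitive
  Type 0: Recursively enumerable (TM)
'recursively enumerable' corresponds to Type 0

0


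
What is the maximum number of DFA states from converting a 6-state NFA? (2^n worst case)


NFA has 6 states
Subset construction: each DFA state = subset of NFA states
Maximum subsets = 2^6
2^6 = 64

64


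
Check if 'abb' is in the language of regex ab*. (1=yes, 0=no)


Pattern: ab*
String: 'abb'
Pattern requires: exactly one 'a' followed by zero or more 'b's
First char is 'a' -> OK
Rest 'bb': all b's? Yes
Result: 1

1


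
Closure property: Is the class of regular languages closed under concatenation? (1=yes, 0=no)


Regular languages are closed under all standard operations:
- Union: Yes (product construction)
- Intersection: Yes (product construction)
- Complement: Yes (swap accept/reject)
- Concatenation: Yes (NFA construction)
Operation: concatenation -> Closed

1


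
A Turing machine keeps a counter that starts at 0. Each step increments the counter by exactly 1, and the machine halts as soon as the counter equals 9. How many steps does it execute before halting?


Counter starts at 0. Counting sequence:
  Step 1: counter = 1
  Step 2: counter = 2
  Step 3: counter = 3
  Step 4: counter = 4
  Step 5: counter = 5
  Step 6: counter = 6
  ...
  Step 9: counter = 9
Counter reached 9 -> halt
Total steps = 9

9


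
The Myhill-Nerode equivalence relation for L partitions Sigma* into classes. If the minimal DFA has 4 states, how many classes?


Myhill-Nerode theorem:
Number of equivalence classes = number of states in minimal DFA
Minimal DFA states = 4
Therefore equivalence classes = 4

4


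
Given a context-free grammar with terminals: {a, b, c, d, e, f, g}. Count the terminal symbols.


Terminal symbols: a, b, c, d, e, f, g
Counting each: a (#1), b (#2), c (#3), d (#4), e (#5), f (#6), g (#7)
Total = 7

7


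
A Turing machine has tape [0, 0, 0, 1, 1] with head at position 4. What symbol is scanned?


Tape: [0, 0, 0, 1, 1]
Positions: 0 1 2 3 4
Values:    0 0 0 1 1
Head at position 4
tape[4] = 1

1


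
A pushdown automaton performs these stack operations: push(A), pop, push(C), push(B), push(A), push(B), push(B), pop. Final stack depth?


Tracing stack operations:
  push(A) -> stack = [A], depth=1
  pop -> removed A, stack = [], depth=0
  push(C) -> stack = [C], depth=1
  push(B) -> stack = [C,B], depth=2
  push(A) -> stack = [C,B,A], depth=3
  push(B) -> stack = [C,B,A,B], depth=4
  push(B) -> stack = [C,B,A,B,B], depth=5
  pop -> removed B, stack = [C,B,A,B], depth=4
Final depth = 4

4


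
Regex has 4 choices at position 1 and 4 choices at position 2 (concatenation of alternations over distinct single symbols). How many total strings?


First group: 4 alternatives
Second group: 4 alternatives
Concatenation: each choice from group 1 pairs with each from group 2
Total = 4 x 4 = 16

16


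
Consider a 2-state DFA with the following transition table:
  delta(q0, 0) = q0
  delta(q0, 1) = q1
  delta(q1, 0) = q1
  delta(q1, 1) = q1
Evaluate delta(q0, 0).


Looking up transition function:
delta(q0, 0) in the table
Row: q0, Column: 0
Result: q0

q0


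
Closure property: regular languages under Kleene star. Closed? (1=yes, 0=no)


Regular languages are closed under:
- Union (DFA product construction)
- Intersection (DFA product construction)
- Complement (swap accept/reject states)
- Concatenation (NFA construction)
- Kleene star (NFA construction)
Kleene star is in this list
Therefore: closed

1


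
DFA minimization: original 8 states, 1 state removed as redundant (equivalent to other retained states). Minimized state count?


Original DFA: 8 states
Redundant states removed: 1
Minimized states = original - removed
= 8 - 1
= 7

7


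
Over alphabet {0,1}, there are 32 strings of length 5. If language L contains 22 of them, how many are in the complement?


Alphabet: {0,1}
String length: 5
Total strings of length 5 = 2^5 = 32
Strings in L = 22
Complement = total - |L|
= 32 - 22
= 10

10


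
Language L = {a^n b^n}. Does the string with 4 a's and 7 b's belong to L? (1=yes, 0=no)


Language requires equal numbers of a's and b's
PDA pushes for each 'a', pops for each 'b'
Number of a's = 4
Number of b's = 7
4 != 7 -> Reject

0


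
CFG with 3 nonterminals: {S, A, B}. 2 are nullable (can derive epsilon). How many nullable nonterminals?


Nonterminals: {S, A, B}
A nonterminal is nullable if it can derive epsilon
Counting nullable nonterminals: 2
Total nullable = 2

2
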